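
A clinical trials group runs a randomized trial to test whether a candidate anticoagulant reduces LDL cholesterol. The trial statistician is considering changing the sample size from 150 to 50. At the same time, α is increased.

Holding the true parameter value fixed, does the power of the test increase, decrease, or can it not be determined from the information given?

The first change alone would make β increase; the second alone would make β decrease. Which effect dominates depends on the magnitudes, which are not given.
Since power = 1 − β, the effect on power is likewise indeterminate.

Cannot be determined from the information given.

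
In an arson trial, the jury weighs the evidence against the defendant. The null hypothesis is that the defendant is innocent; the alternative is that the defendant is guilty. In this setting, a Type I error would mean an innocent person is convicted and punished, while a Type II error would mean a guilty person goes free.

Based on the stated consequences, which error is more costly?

Type I error

The Type I consequence (an innocent person is convicted and punished) is more severe than the Type II consequence (a guilty person goes free).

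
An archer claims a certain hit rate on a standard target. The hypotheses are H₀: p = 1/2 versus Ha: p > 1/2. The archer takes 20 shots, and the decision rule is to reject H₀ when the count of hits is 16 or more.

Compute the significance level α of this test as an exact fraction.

The Type I error probability is α = P(K ≥ 16) computed under H₀, where K ~ Binomial(20, 1/2).
Summing the upper tail: (4845 + 1140 + 190 + 20 + 1) / 2^20 = 6196/1048576 = 1549/262144.

1549/262144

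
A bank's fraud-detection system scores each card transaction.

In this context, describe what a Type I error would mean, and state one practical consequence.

A Type I error would mean concluding that the transaction is fraudulent when in fact the transaction is legitimate. Consequence: a legitimate purchase is declined and the customer's card is frozen.

With the conventional null hypothesis that the transaction is legitimate:
A Type I error is rejecting H₀ when H₀ is true.
Here that means blocking the transaction and freezing the card when actually the transaction is legitimate.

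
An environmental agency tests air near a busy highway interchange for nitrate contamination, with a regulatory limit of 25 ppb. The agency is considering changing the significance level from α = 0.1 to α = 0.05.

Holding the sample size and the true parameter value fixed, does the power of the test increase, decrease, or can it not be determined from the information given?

Tightening α shrinks the rejection region. When Ha holds, fewer sample outcomes clear the stricter threshold, so more fall in the acceptance region.
Since power = 1 − β and β increases, power decreases.

It decreases.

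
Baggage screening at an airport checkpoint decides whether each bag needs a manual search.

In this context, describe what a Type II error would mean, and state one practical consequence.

With the conventional null hypothesis that the bag contains no prohibited items:
A Type II error is failing to reject H₀ when H₀ is false.
Here that means letting the bag through when actually the bag contains a prohibited item.

A Type II error would mean concluding that the bag contains no prohibited items (or at least failing to establish that the bag contains a prohibited item) when in fact the bag contains a prohibited item. Consequence: a prohibited item passes through security undetected.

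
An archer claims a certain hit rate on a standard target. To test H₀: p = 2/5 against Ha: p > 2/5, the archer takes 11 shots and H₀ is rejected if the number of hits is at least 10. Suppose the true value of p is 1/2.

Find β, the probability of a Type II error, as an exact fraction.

β = P(fail to reject H₀ | Ha true) = P(X ≤ 9 | p = 1/2), X ~ Binomial(11, 1/2).
Summing C(11,j)·(1/2)^j·(1/2)^{11-j} for j = 0..9 gives 509/512.

509/512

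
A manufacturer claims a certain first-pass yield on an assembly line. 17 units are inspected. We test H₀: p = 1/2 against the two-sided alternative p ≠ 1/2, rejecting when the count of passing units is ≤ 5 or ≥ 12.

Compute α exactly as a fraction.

4701/32768

Under H₀, S ~ Binomial(17, 1/2); α is the probability of landing in either tail, P(S ≤ 5) + P(S ≥ 12).
Each tail has probability (1 + 17 + 136 + 680 + 2380 + 6188)/131072; doubling gives α = 18804/131072 = 4701/32768.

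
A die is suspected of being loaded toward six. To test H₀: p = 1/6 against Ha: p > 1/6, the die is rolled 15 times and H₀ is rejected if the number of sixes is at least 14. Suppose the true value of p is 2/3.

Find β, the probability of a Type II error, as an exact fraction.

14070379/14348907

β = P(fail to reject H₀ | Ha true) = P(K ≤ 13 | p = 2/3), K ~ Binomial(15, 2/3).
Summing C(15,j)·(2/3)^j·(1/3)^{15-j} for j = 0..13 gives 14070379/14348907.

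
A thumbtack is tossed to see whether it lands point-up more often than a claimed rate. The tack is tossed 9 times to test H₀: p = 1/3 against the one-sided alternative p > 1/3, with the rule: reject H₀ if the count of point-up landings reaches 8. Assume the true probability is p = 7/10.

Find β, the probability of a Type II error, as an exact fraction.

401998383/500000000

Under the alternative p = 7/10, S ~ Binomial(9, 7/10); β is the probability the test does not reject, P(S < 8).
Summing C(9,j)·(7/10)^j·(3/10)^{9-j} for j = 0..7 gives 401998383/500000000.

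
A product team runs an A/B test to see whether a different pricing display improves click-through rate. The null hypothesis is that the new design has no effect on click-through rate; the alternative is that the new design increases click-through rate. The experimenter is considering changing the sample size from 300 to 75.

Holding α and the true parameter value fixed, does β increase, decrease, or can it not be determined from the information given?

It increases.

With less data the test statistic is noisier; under Ha, more outcomes land inside the acceptance region.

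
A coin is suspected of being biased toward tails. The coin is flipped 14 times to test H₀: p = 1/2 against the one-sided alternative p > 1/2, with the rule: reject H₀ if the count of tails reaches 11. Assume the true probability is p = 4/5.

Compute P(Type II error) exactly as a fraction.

1842102761/6103515625

β = P(fail to reject H₀ | Ha true) = P(K ≤ 10 | p = 4/5), K ~ Binomial(14, 4/5).
Summing C(14,j)·(4/5)^j·(1/5)^{14-j} for j = 0..10 gives 1842102761/6103515625.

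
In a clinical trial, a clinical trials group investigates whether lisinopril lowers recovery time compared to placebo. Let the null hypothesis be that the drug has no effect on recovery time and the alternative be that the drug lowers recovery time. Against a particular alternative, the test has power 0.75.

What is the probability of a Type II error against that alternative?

Power = 1 − β, so β = 1 − 0.75 = 0.25.

0.25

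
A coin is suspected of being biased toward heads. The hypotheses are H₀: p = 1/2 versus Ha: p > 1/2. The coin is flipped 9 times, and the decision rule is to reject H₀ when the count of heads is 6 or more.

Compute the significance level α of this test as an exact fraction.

65/256

α = P(reject H₀ | H₀ true) = P(X ≥ 6 | p = 1/2), with X ~ Binomial(9, 1/2).
That's C(9,6) + C(9,7) + C(9,8) + C(9,9) over 2^9, i.e. (84 + 36 + 9 + 1)/512 = 130/512 = 65/256.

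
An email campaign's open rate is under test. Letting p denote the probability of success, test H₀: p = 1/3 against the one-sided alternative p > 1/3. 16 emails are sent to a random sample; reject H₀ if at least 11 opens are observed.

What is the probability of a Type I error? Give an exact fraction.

19321/4782969

The Type I error probability is α = P(Y ≥ 11) computed under H₀, where Y ~ Binomial(16, 1/3).
Adding the binomial terms for j = 11 through 16 with p = 1/3 yields 19321/4782969.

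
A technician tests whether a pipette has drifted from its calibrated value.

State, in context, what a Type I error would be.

With the conventional null hypothesis that the instrument is correctly calibrated:
A Type I error is rejecting H₀ when H₀ is true.
Here that means pulling the instrument for recalibration when actually the instrument is correctly calibrated.

A Type I error would mean concluding that the instrument has drifted out of calibration when in fact the instrument is correctly calibrated.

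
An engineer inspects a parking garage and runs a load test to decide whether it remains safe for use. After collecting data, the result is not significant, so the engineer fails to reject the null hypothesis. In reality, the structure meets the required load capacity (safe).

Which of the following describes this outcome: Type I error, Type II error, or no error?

No error (correct decision).

The conventional null hypothesis here is that the structure meets the required load capacity (safe).
The test retained a true H₀ — the decision matches the true state.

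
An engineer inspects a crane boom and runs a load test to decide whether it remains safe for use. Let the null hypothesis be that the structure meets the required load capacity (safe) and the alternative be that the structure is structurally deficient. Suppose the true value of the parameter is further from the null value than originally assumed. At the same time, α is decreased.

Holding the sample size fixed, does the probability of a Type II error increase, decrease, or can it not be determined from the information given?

The first change alone would make β decrease; the second alone would make β increase. Which effect dominates depends on the magnitudes, which are not given.

Cannot be determined from the information given.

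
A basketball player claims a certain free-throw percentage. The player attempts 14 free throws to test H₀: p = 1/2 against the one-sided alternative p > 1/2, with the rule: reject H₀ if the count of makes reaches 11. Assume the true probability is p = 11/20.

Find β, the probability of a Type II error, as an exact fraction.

A Type II error is failing to reject when Ha holds: with p = 11/20, β = P(Y ≤ 10).
Equivalently, β = 1 − P(Y ≥ 11) = 767413934602409223/819200000000000000.

767413934602409223/819200000000000000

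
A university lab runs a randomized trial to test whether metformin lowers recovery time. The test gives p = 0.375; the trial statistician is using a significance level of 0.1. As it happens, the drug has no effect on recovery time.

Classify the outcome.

The conventional null hypothesis is that the drug has no effect on recovery time.
Since p = 0.375 ≥ α = 0.1, H₀ is not rejected.
H₀ is true (actually the drug has no effect on recovery time).
The decision matches the true state — no error.

No error (correct decision).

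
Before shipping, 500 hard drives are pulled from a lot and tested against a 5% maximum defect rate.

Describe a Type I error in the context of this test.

A Type I error would mean concluding that the lot's defect rate exceeds 5% when in fact the lot's defect rate is 5% (within specification).

With the conventional null hypothesis that the lot's defect rate is 5% (within specification):
A Type I error is rejecting H₀ when H₀ is true.
Here that means rejecting the lot and scrapping or reworking it when actually the lot's defect rate is 5% (within specification).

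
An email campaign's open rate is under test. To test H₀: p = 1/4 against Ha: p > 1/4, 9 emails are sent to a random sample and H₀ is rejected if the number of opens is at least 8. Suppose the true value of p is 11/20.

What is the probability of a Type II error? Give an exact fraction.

β = P(fail to reject H₀ | Ha true) = P(K ≤ 7 | p = 11/20), K ~ Binomial(9, 11/20).
Adding the binomial probabilities P(K=0)+…+P(K=7) at p = 11/20 gives 123069745737/128000000000.

123069745737/128000000000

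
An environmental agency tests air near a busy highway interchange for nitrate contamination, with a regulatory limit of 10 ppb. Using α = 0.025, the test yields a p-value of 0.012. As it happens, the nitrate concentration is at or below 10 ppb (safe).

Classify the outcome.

The conventional null hypothesis is that the nitrate concentration is at or below 10 ppb (safe).
Since p = 0.012 < α = 0.025, H₀ is rejected.
H₀ is true (actually the nitrate concentration is at or below 10 ppb (safe)).
Rejecting a true H₀ is a Type I error.

Type I error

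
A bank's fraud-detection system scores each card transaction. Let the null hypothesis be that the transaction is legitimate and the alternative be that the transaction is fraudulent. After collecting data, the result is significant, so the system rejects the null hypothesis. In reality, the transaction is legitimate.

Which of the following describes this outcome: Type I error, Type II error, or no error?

Type I error

H₀ was rejected, but H₀ is actually true.
Rejecting a true null hypothesis is a Type I error (false positive).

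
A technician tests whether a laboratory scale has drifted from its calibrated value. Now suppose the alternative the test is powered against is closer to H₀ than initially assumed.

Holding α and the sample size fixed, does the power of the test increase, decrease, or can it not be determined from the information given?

A smaller true effect puts the Ha sampling distribution closer to H₀, so more of it falls in the non-rejection region.
Since power = 1 − β and β increases, power decreases.

It decreases.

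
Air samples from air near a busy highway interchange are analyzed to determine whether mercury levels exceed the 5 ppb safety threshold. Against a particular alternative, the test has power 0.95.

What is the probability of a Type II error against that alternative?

0.05

Power = 1 − β, so β = 1 − 0.95 = 0.05.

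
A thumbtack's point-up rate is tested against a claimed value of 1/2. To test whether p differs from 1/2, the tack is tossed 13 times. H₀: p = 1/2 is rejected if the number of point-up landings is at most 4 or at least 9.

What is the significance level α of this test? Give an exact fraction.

Under H₀, S ~ Binomial(13, 1/2); α is the probability of landing in either tail, P(S ≤ 4) + P(S ≥ 9).
By symmetry, α = 2·P(S ≤ 4) = 2·(1 + 13 + 78 + 286 + 715)/8192 = 2186/8192 = 1093/4096.

1093/4096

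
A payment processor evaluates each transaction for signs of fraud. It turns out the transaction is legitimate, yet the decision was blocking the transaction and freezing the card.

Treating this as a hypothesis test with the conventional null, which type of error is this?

Type I error

The null hypothesis here is that the transaction is legitimate.
'Blocking the transaction and freezing the card' corresponds to rejecting H₀.
H₀ was rejected but H₀ is true — a Type I error (false positive).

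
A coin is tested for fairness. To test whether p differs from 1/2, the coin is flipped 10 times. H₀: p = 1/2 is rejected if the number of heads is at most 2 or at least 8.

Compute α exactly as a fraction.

α = P(Y ≤ 2 or Y ≥ 8 | p = 1/2), Y ~ Binomial(10, 1/2).
The two tails are symmetric, so α = 2·(1 + 10 + 45)/2^10 = 112/1024 = 7/64.

7/64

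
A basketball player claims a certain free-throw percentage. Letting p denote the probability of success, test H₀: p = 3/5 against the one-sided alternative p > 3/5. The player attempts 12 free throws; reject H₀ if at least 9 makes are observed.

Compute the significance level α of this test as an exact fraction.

11002797/48828125

The Type I error probability is α = P(S ≥ 9) computed under H₀, where S ~ Binomial(12, 3/5).
Adding the binomial terms for j = 9 through 12 with p = 3/5 yields 11002797/48828125.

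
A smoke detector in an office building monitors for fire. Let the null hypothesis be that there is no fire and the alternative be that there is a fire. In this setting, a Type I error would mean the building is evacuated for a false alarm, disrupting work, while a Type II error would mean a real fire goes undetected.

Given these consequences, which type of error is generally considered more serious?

The Type II consequence (a real fire goes undetected) is more severe than the Type I consequence (the building is evacuated for a false alarm, disrupting work).

Type II error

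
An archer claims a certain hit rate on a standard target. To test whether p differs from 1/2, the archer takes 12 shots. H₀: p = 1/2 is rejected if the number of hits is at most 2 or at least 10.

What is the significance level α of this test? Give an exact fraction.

79/2048

α = P(X ≤ 2 or X ≥ 10 | p = 1/2), X ~ Binomial(12, 1/2).
Each tail has probability (1 + 12 + 66)/4096; doubling gives α = 158/4096 = 79/2048.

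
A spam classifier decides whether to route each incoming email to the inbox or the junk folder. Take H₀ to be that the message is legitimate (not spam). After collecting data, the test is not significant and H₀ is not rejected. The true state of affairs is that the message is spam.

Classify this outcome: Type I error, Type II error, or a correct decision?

H₀ was not rejected, but H₀ is actually false.
Failing to reject a false null hypothesis is a Type II error (false negative).

Type II error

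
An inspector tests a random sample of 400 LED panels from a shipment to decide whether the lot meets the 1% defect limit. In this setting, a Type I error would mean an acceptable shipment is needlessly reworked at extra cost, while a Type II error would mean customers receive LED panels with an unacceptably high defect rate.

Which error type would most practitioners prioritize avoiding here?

The Type II consequence (customers receive LED panels with an unacceptably high defect rate) is more severe than the Type I consequence (an acceptable shipment is needlessly reworked at extra cost).

Type II error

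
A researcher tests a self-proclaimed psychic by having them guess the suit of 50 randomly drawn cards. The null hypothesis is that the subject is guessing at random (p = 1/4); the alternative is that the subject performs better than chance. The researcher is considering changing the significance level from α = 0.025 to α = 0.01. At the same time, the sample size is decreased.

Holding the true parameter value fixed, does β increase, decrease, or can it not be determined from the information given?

It increases.

Lowering α raises the bar for rejection; under Ha, the test now fails to reject on outcomes it previously would have rejected. A smaller sample increases the standard error, so the sampling distributions under H₀ and Ha overlap more. Both changes push β in the same direction.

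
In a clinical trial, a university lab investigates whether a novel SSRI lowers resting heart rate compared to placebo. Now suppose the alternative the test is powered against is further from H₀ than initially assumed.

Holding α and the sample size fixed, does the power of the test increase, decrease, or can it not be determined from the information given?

A bigger departure from H₀ is easier for the test to detect, so it fails to reject less often.
Since power = 1 − β and β decreases, power increases.

It increases.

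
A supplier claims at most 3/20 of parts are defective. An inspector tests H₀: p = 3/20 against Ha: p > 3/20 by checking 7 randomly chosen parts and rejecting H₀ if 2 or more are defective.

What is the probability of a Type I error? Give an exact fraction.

181386189/640000000

Under H₀, X ~ Binomial(7, 3/20); the Type I error rate is P(X ≥ 2).
Via the complement, α = 1 − Σ_{j=0}^{1} C(7,j)(3/20)^j(17/20)^{7-j} = 181386189/640000000.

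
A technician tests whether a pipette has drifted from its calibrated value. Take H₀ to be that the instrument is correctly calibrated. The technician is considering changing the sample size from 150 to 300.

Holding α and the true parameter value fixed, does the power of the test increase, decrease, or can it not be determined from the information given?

Increasing n separates the H₀ and Ha sampling distributions, so under Ha fewer outcomes land in the acceptance region.
Since power = 1 − β and β decreases, power increases.

It increases.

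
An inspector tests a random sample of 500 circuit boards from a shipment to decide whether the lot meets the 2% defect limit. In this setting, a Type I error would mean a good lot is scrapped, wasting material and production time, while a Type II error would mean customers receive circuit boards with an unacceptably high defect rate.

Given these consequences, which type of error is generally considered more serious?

The Type II consequence (customers receive circuit boards with an unacceptably high defect rate) is more severe than the Type I consequence (a good lot is scrapped, wasting material and production time).

Type II error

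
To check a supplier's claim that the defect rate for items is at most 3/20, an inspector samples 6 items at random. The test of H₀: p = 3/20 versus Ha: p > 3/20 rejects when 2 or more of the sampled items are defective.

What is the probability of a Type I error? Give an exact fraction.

2861001/12800000

α = P(reject H₀ | H₀ true) = P(Y ≥ 2 | p = 3/20), Y ~ Binomial(6, 3/20).
Via the complement, α = 1 − Σ_{j=0}^{1} C(6,j)(3/20)^j(17/20)^{6-j} = 2861001/12800000.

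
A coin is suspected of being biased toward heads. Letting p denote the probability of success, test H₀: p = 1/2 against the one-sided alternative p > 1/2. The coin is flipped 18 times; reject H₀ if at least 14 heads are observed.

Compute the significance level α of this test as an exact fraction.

α = P(reject H₀ | H₀ true) = P(S ≥ 14 | p = 1/2), with S ~ Binomial(18, 1/2).
P(S ≥ 14) = [C(18,14) + C(18,15) + C(18,16) + C(18,17) + C(18,18)] / 2^18 = (3060 + 816 + 153 + 18 + 1) / 262144 = 4048/262144 = 253/16384.

253/16384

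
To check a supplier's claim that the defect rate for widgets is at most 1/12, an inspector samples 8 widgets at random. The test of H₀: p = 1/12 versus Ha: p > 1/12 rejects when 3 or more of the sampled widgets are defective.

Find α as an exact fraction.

α = P(reject H₀ | H₀ true) = P(K ≥ 3 | p = 1/12), K ~ Binomial(8, 1/12).
α = 1 − P(K ≤ 2) = 1 − 139953319/143327232 = 3373913/143327232.

3373913/143327232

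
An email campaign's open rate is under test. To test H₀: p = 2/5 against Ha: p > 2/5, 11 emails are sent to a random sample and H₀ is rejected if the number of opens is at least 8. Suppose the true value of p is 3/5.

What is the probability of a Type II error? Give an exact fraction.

β = P(fail to reject H₀ | Ha true) = P(K ≤ 7 | p = 3/5), K ~ Binomial(11, 3/5).
Equivalently, β = 1 − P(K ≥ 8) = 6872224/9765625.

6872224/9765625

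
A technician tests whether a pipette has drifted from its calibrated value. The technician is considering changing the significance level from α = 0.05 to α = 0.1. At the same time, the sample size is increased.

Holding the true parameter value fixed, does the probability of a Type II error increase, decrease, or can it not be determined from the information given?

A larger α widens the rejection region, so when the alternative is true more outcomes lead to rejection — failing to reject becomes less likely. More data shrinks sampling variability; the test statistic under Ha concentrates further from the null value, making rejection more likely. Both changes push β in the same direction.

It decreases.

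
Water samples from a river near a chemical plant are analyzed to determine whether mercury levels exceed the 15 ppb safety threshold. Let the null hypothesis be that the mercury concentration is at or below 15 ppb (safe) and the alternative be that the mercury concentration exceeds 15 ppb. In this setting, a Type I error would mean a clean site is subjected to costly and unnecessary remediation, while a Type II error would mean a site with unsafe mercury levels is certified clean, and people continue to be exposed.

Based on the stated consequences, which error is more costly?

Type II error

The Type II consequence (a site with unsafe mercury levels is certified clean, and people continue to be exposed) is more severe than the Type I consequence (a clean site is subjected to costly and unnecessary remediation).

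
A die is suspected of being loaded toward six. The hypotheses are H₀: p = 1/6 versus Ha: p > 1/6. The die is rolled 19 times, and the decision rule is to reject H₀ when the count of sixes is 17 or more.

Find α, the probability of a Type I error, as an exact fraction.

1457/203119913336832

Under H₀, Y ~ Binomial(19, 1/6), and α = P(Y ≥ 17).
P(Y ≥ 17) = Σ_{j=17}^{19} C(19,j)·(1/6)^j·(5/6)^{19-j} = 1457/203119913336832.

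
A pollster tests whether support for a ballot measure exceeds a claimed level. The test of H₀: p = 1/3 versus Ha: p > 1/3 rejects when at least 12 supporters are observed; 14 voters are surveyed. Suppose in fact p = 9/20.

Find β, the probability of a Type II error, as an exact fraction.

β = P(fail to reject H₀ | Ha true) = P(S ≤ 11 | p = 9/20), S ~ Binomial(14, 9/20).
Equivalently, β = 1 − P(S ≥ 12) = 817437922121895041/819200000000000000.

817437922121895041/819200000000000000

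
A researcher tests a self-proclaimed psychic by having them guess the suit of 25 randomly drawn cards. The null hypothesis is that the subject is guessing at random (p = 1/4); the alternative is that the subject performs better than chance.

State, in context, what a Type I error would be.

A Type I error is rejecting H₀ when H₀ is true.
Here that means concluding the subject has some ability beyond chance when actually the subject is guessing at random (p = 1/4).

A Type I error would mean concluding that the subject performs better than chance when in fact the subject is guessing at random (p = 1/4).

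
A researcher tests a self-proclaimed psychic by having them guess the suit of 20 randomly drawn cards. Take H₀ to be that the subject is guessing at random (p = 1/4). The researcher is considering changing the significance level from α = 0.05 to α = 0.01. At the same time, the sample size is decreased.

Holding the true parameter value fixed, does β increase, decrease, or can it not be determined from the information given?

A smaller α moves the rejection region further into the tail. With the alternative true, more outcomes now fall outside the rejection region, so failing to reject becomes more likely. Reducing n widens both sampling distributions, so the test has less ability to distinguish Ha from H₀. Both changes push β in the same direction.

It increases.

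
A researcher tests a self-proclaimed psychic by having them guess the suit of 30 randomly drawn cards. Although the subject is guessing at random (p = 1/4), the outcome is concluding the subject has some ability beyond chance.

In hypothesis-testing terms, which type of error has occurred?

Type I error

The null hypothesis here is that the subject is guessing at random (p = 1/4).
'Concluding the subject has some ability beyond chance' corresponds to rejecting H₀.
H₀ was rejected but H₀ is true — a Type I error (false positive).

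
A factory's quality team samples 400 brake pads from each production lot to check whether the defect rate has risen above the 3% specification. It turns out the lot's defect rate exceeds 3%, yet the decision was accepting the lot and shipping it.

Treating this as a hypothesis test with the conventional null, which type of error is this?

The null hypothesis here is that the lot's defect rate is 3% (within specification).
'Accepting the lot and shipping it' corresponds to failing to reject H₀.
H₀ was not rejected but H₀ is false — a Type II error (false negative).

Type II error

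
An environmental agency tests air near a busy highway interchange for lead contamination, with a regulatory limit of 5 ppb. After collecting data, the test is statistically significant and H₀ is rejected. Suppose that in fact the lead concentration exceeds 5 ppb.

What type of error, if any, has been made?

The conventional null hypothesis here is that the lead concentration is at or below 5 ppb (safe).
The test rejected a false H₀ — the decision matches the true state.

Neither — the decision is correct.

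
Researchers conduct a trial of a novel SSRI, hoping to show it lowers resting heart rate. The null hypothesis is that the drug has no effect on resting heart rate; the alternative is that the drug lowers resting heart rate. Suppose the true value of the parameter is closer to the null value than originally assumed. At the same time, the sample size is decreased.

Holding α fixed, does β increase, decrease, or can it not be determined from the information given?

A smaller true effect puts the Ha sampling distribution closer to H₀, so more of it falls in the non-rejection region. With less data the test statistic is noisier; under Ha, more outcomes land inside the acceptance region. Both changes push β in the same direction.

It increases.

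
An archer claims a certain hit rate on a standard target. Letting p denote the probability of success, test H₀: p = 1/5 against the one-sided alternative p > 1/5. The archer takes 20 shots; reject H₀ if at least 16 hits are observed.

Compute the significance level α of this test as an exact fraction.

The Type I error probability is α = P(X ≥ 16) computed under H₀, where X ~ Binomial(20, 1/5).
Adding the binomial terms for j = 16 through 20 with p = 1/5 yields 1316401/95367431640625.

1316401/95367431640625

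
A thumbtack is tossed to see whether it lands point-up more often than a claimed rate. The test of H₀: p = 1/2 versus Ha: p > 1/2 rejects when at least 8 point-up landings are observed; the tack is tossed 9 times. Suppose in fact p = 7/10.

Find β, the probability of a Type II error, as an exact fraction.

401998383/500000000

Under the alternative p = 7/10, K ~ Binomial(9, 7/10); β is the probability the test does not reject, P(K < 8).
Summing C(9,j)·(7/10)^j·(3/10)^{9-j} for j = 0..7 gives 401998383/500000000.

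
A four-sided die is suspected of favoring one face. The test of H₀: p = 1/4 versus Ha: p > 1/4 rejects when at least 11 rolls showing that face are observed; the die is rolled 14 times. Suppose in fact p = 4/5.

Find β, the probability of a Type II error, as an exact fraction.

Under the alternative p = 4/5, K ~ Binomial(14, 4/5); β is the probability the test does not reject, P(K < 11).
Summing C(14,j)·(4/5)^j·(1/5)^{14-j} for j = 0..10 gives 1842102761/6103515625.

1842102761/6103515625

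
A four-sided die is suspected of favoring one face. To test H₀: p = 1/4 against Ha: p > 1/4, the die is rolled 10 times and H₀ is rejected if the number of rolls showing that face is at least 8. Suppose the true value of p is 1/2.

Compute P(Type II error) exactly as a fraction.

121/128

β = P(fail to reject H₀ | Ha true) = P(S ≤ 7 | p = 1/2), S ~ Binomial(10, 1/2).
Summing C(10,j)·(1/2)^j·(1/2)^{10-j} for j = 0..7 gives 121/128.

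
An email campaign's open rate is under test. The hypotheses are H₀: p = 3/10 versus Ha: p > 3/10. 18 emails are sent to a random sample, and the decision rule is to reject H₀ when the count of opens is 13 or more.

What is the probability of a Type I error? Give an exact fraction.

α = P(reject H₀ | H₀ true) = P(Y ≥ 13 | p = 3/10), with Y ~ Binomial(18, 3/10).
Summing C(18,j)(3/10)^j(7/10)^{18−j} for j = 13,…,18 gives 33635315945421/125000000000000000.

33635315945421/125000000000000000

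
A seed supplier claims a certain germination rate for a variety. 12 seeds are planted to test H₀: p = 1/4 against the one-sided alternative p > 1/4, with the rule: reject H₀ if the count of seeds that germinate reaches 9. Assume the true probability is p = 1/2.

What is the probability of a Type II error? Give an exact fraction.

β = P(fail to reject H₀ | Ha true) = P(X ≤ 8 | p = 1/2), X ~ Binomial(12, 1/2).
Adding the binomial probabilities P(X=0)+…+P(X=8) at p = 1/2 gives 3797/4096.

3797/4096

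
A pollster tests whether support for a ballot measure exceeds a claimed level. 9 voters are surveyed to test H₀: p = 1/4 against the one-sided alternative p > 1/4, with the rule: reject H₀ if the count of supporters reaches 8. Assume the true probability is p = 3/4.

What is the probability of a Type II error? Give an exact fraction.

β = P(fail to reject H₀ | Ha true) = P(X ≤ 7 | p = 3/4), X ~ Binomial(9, 3/4).
Equivalently, β = 1 − P(X ≥ 8) = 45853/65536.

45853/65536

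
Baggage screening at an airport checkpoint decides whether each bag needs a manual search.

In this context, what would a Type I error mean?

With the conventional null hypothesis that the bag contains no prohibited items:
A Type I error is rejecting H₀ when H₀ is true.
Here that means flagging the bag for a manual search when actually the bag contains no prohibited items.

A Type I error would mean concluding that the bag contains a prohibited item when in fact the bag contains no prohibited items.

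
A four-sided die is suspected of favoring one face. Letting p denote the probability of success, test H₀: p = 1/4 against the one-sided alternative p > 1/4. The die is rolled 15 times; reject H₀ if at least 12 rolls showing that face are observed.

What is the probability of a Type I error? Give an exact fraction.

3319/268435456

The Type I error probability is α = P(X ≥ 12) computed under H₀, where X ~ Binomial(15, 1/4).
Summing C(15,j)(1/4)^j(3/4)^{15−j} for j = 12,…,15 gives 3319/268435456.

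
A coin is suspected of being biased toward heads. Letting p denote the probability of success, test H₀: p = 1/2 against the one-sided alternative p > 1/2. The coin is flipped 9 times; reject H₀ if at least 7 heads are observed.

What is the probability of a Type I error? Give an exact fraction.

23/256

α = P(reject H₀ | H₀ true) = P(Y ≥ 7 | p = 1/2), with Y ~ Binomial(9, 1/2).
P(Y ≥ 7) = [C(9,7) + C(9,8) + C(9,9)] / 2^9 = (36 + 9 + 1) / 512 = 46/512 = 23/256.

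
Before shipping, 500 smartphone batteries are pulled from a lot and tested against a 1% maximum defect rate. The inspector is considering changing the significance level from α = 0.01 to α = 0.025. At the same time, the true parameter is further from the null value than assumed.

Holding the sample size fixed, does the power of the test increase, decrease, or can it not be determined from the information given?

It increases.

With a larger α the critical value moves toward the center, so more of the Ha sampling distribution lies in the rejection region. A larger true effect moves the Ha sampling distribution further from the H₀ critical value, making rejection more likely when Ha is true. Both changes push β in the same direction.
Since power = 1 − β and β decreases, power increases.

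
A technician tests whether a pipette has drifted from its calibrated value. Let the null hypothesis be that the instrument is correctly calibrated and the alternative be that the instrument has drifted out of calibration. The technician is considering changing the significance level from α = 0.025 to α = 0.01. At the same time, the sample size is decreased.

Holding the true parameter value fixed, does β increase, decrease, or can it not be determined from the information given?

It increases.

A smaller α moves the rejection region further into the tail. With the alternative true, more outcomes now fall outside the rejection region, so failing to reject becomes more likely. With less data the test statistic is noisier; under Ha, more outcomes land inside the acceptance region. Both changes push β in the same direction.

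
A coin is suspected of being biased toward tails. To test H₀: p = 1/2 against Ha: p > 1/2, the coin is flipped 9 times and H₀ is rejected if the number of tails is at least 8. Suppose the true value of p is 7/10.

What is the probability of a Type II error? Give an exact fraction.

401998383/500000000

Under the alternative p = 7/10, Y ~ Binomial(9, 7/10); β is the probability the test does not reject, P(Y < 8).
Equivalently, β = 1 − P(Y ≥ 8) = 401998383/500000000.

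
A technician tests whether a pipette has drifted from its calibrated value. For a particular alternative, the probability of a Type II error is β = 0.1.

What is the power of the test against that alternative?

0.9

Power = 1 − β = 1 − 0.1 = 0.9.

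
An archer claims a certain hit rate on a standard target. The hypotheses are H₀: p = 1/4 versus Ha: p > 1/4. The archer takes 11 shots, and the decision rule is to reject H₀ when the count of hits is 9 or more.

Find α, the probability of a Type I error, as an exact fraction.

529/4194304

The Type I error probability is α = P(S ≥ 9) computed under H₀, where S ~ Binomial(11, 1/4).
P(S ≥ 9) = Σ_{j=9}^{11} C(11,j)·(1/4)^j·(3/4)^{11-j} = 529/4194304.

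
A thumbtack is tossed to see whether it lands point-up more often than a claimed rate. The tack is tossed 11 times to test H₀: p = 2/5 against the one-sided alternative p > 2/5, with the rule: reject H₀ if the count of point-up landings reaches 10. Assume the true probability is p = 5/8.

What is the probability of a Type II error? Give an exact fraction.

4109420421/4294967296

Under the alternative p = 5/8, S ~ Binomial(11, 5/8); β is the probability the test does not reject, P(S < 10).
Equivalently, β = 1 − P(S ≥ 10) = 4109420421/4294967296.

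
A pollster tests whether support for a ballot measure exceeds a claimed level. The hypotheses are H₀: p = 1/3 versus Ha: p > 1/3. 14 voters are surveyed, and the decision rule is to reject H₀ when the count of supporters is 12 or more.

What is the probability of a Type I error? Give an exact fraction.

131/1594323

α = P(reject H₀ | H₀ true) = P(S ≥ 12 | p = 1/3), with S ~ Binomial(14, 1/3).
Summing C(14,j)(1/3)^j(2/3)^{14−j} for j = 12,…,14 gives 131/1594323.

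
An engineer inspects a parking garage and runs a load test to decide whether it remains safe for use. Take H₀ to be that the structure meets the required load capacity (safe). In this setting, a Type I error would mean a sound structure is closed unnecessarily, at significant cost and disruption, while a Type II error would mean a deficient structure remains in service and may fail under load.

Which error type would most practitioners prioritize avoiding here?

The Type II consequence (a deficient structure remains in service and may fail under load) is more severe than the Type I consequence (a sound structure is closed unnecessarily, at significant cost and disruption).

Type II error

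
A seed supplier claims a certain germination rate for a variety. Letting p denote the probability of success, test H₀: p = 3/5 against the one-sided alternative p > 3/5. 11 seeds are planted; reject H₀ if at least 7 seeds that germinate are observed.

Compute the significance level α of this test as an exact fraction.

Under H₀, S ~ Binomial(11, 3/5), and α = P(S ≥ 7).
Adding the binomial terms for j = 7 through 11 with p = 3/5 yields 5202873/9765625.

5202873/9765625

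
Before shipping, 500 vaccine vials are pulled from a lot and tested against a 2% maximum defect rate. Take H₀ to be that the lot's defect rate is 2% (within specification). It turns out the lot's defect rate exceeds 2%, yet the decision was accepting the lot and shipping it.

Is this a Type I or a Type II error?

'Accepting the lot and shipping it' corresponds to failing to reject H₀.
H₀ was not rejected but H₀ is false — a Type II error (false negative).

Type II error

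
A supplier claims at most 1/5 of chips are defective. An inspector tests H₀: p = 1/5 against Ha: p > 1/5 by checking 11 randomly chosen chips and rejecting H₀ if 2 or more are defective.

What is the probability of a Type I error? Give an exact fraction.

The significance level is the probability, assuming p = 1/5, of seeing 2 or more defectives in 11 draws.
Computing the lower-tail complement: 1 − 3145728/9765625 = 6619897/9765625.

6619897/9765625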